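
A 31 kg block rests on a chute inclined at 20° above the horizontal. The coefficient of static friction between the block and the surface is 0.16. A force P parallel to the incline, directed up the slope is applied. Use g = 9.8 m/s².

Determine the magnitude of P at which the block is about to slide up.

At impending motion up the slope, friction acts down-slope at its limit: f = μ_s N.
P is parallel to the surface, so N = m g cos θ = 285 N.
Along the incline: P = m g sin θ + μ_s N = 104 + 0.16×285 = 150 N.

P ≈ 150 N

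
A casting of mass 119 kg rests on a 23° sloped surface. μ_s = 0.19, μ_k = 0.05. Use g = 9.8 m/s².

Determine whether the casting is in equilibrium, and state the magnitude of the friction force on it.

N = m g cos θ = 1070 N.
Down-slope weight component: m g sin θ = 456 N.
μ_s N = 204 N.
456 > 204 N, so it slides; kinetic friction f = μ_k N = 0.05×1070 = 53.7 N.

f ≈ 53.7 N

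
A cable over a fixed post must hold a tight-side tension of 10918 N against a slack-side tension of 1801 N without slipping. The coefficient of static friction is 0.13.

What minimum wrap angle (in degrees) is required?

β_min ≈ 794°

T₂/T₁ = e^{μβ} → β = ln(T₂/T₁)/μ.
β = ln(10918/1801)/0.13 = 1.802/0.13 = 13.86 rad.
In degrees: β = 13.86 × 180/π = 794°.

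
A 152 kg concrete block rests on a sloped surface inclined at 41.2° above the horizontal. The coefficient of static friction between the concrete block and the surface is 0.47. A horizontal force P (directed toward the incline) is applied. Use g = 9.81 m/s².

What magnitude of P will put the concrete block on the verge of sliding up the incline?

P ≈ 3410 N

At impending motion up the slope, friction acts down-slope at its limit: f = μ_s N.
Perpendicular to the incline: N = m g cos θ + P sin θ.
Along the incline: P cos θ = m g sin θ + μ_s N = m g sin θ + μ_s (m g cos θ + P sin θ).
Solving, P (cos θ − μ_s sin θ) = m g (sin θ + μ_s cos θ), so P = 152×9.81×(sin 41.2° + 0.47 cos 41.2°)/(cos 41.2° − 0.47 sin 41.2°) = 1490×1.012/0.4428 = 3410 N.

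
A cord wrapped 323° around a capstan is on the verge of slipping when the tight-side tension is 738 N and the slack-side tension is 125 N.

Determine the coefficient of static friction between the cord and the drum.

T₂/T₁ = e^{μβ} → μ = ln(T₂/T₁)/β.
β = 323° = 5.637 rad.
μ = ln(738/125)/5.637 = ln(5.904)/5.637 = 0.315.

μ ≈ 0.315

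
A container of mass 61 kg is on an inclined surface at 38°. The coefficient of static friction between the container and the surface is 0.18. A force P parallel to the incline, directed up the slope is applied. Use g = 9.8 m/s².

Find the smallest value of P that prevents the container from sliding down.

The container tends to slide down (tan θ > μ_s), so at the point of impending slip friction acts up-slope at its limit: f = μ_s N.
P is parallel to the surface, so N = m g cos θ = 471 N.
Along the incline: P + μ_s N = m g sin θ, so P = 368 − 0.18×471 = 283 N.

P_min ≈ 283 N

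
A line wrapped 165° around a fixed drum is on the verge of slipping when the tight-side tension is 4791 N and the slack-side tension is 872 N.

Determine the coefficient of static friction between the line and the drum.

T₂/T₁ = e^{μβ} → μ = ln(T₂/T₁)/β.
β = 165° = 2.88 rad.
μ = ln(4791/872)/2.88 = ln(5.494)/2.88 = 0.592.

μ ≈ 0.592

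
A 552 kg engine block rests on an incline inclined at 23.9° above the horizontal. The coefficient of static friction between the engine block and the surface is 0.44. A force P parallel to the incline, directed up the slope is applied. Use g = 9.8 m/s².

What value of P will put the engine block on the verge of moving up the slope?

At impending motion up the slope, friction acts down-slope at its limit: f = μ_s N.
P is parallel to the surface, so N = m g cos θ = 4950 N.
Along the incline: P = m g sin θ + μ_s N = 2190 + 0.44×4950 = 4370 N.

P ≈ 4370 N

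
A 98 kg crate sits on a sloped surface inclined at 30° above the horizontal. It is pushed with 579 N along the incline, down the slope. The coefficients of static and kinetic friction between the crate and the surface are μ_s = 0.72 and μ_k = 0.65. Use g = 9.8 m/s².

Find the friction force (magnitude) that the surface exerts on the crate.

f ≈ 541 N (up the incline)

The normal reaction is N = m g cos θ = 831.7 N.
For equilibrium along the incline the friction force must supply f = m g sin θ + P = 480.2 + 579 = 1059 N (positive meaning up-slope).
The static-friction ceiling is μ_s N = 0.72 × 831.7 = 598.8 N.
|1059| exceeds 598.8 N, so the crate slips down-slope; friction is kinetic, f = μ_k N = 0.65×831.7 = 541 N.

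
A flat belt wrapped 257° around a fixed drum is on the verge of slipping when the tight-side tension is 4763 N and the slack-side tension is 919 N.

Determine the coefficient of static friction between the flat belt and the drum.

μ ≈ 0.367

T₂/T₁ = e^{μβ} → μ = ln(T₂/T₁)/β.
β = 257° = 4.485 rad.
μ = ln(4763/919)/4.485 = ln(5.183)/4.485 = 0.367.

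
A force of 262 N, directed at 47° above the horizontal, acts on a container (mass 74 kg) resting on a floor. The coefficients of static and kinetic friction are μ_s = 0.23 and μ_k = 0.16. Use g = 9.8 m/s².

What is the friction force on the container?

f ≈ 85.4 N

N = m g − P sin α = 725.2 − 262×sin 47° = 533.6 N.
Horizontally, friction must balance P cos α = 178.7 N.
μ_s N = 0.23 × 533.6 = 122.7 N.
178.7 > 122.7 N → the container slides; f = μ_k N = 0.16×533.6 = 85.4 N.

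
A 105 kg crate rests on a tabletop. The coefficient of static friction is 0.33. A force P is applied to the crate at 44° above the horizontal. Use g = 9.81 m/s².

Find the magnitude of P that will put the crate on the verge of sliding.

P ≈ 358 N

N = m g − P sin α (the pull lifts the crate).
At impending slip, P cos α = μ_s N = μ_s (m g − P sin α).
Solving: P (cos α + μ_s sin α) = μ_s m g → P = 0.33×1030/(cos 44° + 0.33 sin 44°) = 340/0.9486 = 358 N.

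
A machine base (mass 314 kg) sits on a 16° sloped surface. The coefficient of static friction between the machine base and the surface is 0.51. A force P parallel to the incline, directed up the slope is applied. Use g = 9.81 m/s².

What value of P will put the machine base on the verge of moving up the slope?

At impending motion up the slope, friction acts down-slope at its limit: f = μ_s N.
P is parallel to the surface, so N = m g cos θ = 2960 N.
Along the incline: P = m g sin θ + μ_s N = 849 + 0.51×2960 = 2360 N.

P ≈ 2360 N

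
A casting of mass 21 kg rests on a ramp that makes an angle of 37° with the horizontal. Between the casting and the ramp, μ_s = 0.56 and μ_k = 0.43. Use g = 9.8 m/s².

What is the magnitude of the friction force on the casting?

Normal force: N = m g cos θ = 21 × 9.8 × cos 37° = 164.4 N.
For equilibrium along the incline, friction must balance the weight component: f = m g sin θ = 123.9 N up the slope.
The static-friction ceiling is μ_s N = 0.56 × 164.4 = 92.04 N.
Since |123.9| > 92.04 N, static friction cannot hold it; the casting slides down the incline and kinetic friction applies: f = μ_k N = 0.43 × 164.4 = 70.7 N.

f ≈ 70.7 N (up the incline)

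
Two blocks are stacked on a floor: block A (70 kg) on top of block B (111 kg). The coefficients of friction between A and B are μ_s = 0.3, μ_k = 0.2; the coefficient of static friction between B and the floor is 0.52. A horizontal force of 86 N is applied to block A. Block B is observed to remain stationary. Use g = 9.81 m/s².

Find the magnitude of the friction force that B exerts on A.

f ≈ 86 N

Between the blocks, N₁ = m_A g = 686.7 N.
Maximum static friction on A from B: μ_s N₁ = 0.3×686.7 = 206 N.
P = 86 N is within that limit, so A and B move together (both at rest); the A–B friction is simply f₁ = P = 86 N.
B experiences an equal 86 N forward from A (third law). B is in equilibrium, so the floor supplies f₂ = 86 N of static friction (limit μ_s(m_A+m_B)g = 923.3 N, not exceeded).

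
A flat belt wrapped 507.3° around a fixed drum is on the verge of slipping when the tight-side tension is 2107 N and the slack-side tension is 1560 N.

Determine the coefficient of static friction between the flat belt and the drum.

T₂/T₁ = e^{μβ} → μ = ln(T₂/T₁)/β.
β = 507.3° = 8.854 rad.
μ = ln(2107/1560)/8.854 = ln(1.351)/8.854 = 0.0339.

μ ≈ 0.0339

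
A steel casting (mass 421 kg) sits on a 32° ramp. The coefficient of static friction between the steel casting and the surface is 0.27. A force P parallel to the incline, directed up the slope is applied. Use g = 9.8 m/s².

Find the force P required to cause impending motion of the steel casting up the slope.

At impending motion up the slope, friction acts down-slope at its limit: f = μ_s N.
P is parallel to the surface, so N = m g cos θ = 3500 N.
Along the incline: P = m g sin θ + μ_s N = 2190 + 0.27×3500 = 3130 N.

P ≈ 3130 N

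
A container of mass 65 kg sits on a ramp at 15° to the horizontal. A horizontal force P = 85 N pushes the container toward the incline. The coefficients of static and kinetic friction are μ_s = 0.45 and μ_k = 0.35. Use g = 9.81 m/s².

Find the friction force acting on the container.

Normal direction: N = m g cos θ + P sin θ = 637.9 N.
Parallel to the incline: P cos θ − m g sin θ = 82.1 − 165 = -82.93 N; the friction needed to balance this is 82.93 N acting up the slope.
Maximum static friction: μ_s N = 0.45 × 637.9 = 287.1 N.
Since 82.93 N is within the 287.1 N limit, the container stays put and friction is exactly 82.9 N.

f ≈ 82.9 N (up the incline)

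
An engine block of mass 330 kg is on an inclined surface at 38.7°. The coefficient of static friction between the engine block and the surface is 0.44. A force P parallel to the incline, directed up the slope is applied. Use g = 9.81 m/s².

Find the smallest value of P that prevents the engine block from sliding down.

P_min ≈ 912 N

The engine block tends to slide down (tan θ > μ_s), so at the point of impending slip friction acts up-slope at its limit: f = μ_s N.
P is parallel to the surface, so N = m g cos θ = 2530 N.
Along the incline: P + μ_s N = m g sin θ, so P = 2020 − 0.44×2530 = 912 N.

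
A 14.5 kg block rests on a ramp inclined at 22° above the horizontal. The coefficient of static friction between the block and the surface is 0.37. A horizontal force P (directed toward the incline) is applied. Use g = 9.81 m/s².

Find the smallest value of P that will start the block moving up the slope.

At impending motion up the slope, friction acts down-slope at its limit: f = μ_s N.
Perpendicular to the incline: N = m g cos θ + P sin θ.
Along the incline: P cos θ = m g sin θ + μ_s N = m g sin θ + μ_s (m g cos θ + P sin θ).
Solving, P (cos θ − μ_s sin θ) = m g (sin θ + μ_s cos θ), so P = 14.5×9.81×(sin 22° + 0.37 cos 22°)/(cos 22° − 0.37 sin 22°) = 142×0.7177/0.7886 = 129 N.

P ≈ 129 N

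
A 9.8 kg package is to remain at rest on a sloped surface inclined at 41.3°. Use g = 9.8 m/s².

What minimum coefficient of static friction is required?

μ_s,min ≈ 0.879

At the slip threshold m g sin θ = μ_s m g cos θ, so μ_s,min = tan θ.
μ_s,min = tan 41.3° = 0.879.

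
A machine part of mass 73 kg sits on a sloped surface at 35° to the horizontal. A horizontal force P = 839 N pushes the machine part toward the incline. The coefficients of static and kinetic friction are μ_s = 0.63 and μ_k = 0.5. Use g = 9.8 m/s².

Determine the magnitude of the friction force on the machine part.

f ≈ 277 N (down the incline)

Resolve perpendicular to the incline: N = m g cos θ + P sin θ = 73×9.8×cos 35° + 839×sin 35° = 1067 N.
Parallel to the incline: P cos θ − m g sin θ = 687.3 − 410.3 = 276.9 N; the friction needed to balance this is 276.9 N acting down the slope.
The limit of static friction is μ_s N = 672.4 N.
|f_req| = 276.9 ≤ 672.4 N → the machine part is in equilibrium; friction equals the required value.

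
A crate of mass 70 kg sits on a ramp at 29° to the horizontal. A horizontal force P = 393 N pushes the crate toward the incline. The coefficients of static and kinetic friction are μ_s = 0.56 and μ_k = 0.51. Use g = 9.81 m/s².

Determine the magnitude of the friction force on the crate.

Normal direction: N = m g cos θ + P sin θ = 791.1 N.
Along the incline, the net driving force (taking up-slope positive) is P cos θ − m g sin θ = 343.7 − 332.9 = 10.81 N, so equilibrium requires friction f = -10.81 N (down-slope).
The limit of static friction is μ_s N = 443 N.
Since 10.81 N is within the 443 N limit, the crate stays put and friction is exactly 10.8 N.

f ≈ 10.8 N (down the incline)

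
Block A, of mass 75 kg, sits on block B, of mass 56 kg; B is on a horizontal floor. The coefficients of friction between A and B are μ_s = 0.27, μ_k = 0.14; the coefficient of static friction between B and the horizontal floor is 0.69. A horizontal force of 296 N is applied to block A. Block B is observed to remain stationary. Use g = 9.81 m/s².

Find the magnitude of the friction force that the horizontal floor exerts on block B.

Between the blocks, N₁ = m_A g = 735.8 N.
So the A–B interface can sustain at most μ_s N₁ = 198.7 N of static friction.
Since P = 296 N > 198.7 N, A slides on B; the A–B friction is kinetic: f₁ = μ_k N₁ = 0.14×735.8 = 103 N.
By Newton's third law B feels 103 N forward from A. With B stationary, the floor's static friction on B balances it: f₂ = 103 N (well within μ_s(m_A+m_B)g = 886.7 N).

f ≈ 103 N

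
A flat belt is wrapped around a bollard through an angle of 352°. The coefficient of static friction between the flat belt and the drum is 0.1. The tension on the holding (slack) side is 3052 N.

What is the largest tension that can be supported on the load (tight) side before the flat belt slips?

At impending slip the capstan equation gives T₂/T₁ = e^{μβ} with β in radians.
β = 352° × π/180 = 6.144 rad.
e^{μβ} = e^{0.1×6.144} = 1.848.
T₂ = T₁ · e^{μβ} = 3052 × 1.848 = 5640 N.

T_max ≈ 5640 N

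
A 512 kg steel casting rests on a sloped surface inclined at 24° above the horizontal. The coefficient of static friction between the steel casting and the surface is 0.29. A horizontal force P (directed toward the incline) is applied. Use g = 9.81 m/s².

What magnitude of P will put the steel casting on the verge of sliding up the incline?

At impending motion up the slope, friction acts down-slope at its limit: f = μ_s N.
Perpendicular to the incline: N = m g cos θ + P sin θ.
Along the incline: P cos θ = m g sin θ + μ_s N = m g sin θ + μ_s (m g cos θ + P sin θ).
Solving, P (cos θ − μ_s sin θ) = m g (sin θ + μ_s cos θ), so P = 512×9.81×(sin 24° + 0.29 cos 24°)/(cos 24° − 0.29 sin 24°) = 5020×0.6717/0.7956 = 4240 N.

P ≈ 4240 N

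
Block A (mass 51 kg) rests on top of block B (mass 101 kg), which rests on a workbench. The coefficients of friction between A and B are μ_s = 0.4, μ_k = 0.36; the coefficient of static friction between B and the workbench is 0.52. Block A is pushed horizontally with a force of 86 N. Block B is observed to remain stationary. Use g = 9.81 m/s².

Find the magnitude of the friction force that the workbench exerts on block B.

Normal force at the A–B interface: N₁ = m_A g = 500.3 N.
So the A–B interface can sustain at most μ_s N₁ = 200.1 N of static friction.
Since P = 86 N ≤ 200.1 N, A does not slip on B; friction on A equals P = 86 N.
B experiences an equal 86 N forward from A (third law). B is in equilibrium, so the floor supplies f₂ = 86 N of static friction (limit μ_s(m_A+m_B)g = 775.4 N, not exceeded).

f ≈ 86 N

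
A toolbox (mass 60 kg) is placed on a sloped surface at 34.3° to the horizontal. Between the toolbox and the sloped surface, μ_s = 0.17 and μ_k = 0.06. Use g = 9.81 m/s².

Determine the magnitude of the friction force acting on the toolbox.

f ≈ 29.2 N (up the incline)

The normal reaction is N = m g cos θ = 486.2 N.
Along the slope the weight component is m g sin θ = 331.7 N; friction must supply exactly this, acting up-slope.
The static-friction ceiling is μ_s N = 0.17 × 486.2 = 82.66 N.
|331.7| exceeds 82.66 N, so the toolbox slips down-slope; friction is kinetic, f = μ_k N = 0.06×486.2 = 29.2 N.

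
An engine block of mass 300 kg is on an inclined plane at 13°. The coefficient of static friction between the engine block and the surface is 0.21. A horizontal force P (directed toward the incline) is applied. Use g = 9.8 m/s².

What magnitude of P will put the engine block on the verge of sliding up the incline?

At impending motion up the slope, friction acts down-slope at its limit: f = μ_s N.
Perpendicular to the incline: N = m g cos θ + P sin θ.
Along the incline: P cos θ = m g sin θ + μ_s N = m g sin θ + μ_s (m g cos θ + P sin θ).
Solving, P (cos θ − μ_s sin θ) = m g (sin θ + μ_s cos θ), so P = 300×9.8×(sin 13° + 0.21 cos 13°)/(cos 13° − 0.21 sin 13°) = 2940×0.4296/0.9271 = 1360 N.

P ≈ 1360 N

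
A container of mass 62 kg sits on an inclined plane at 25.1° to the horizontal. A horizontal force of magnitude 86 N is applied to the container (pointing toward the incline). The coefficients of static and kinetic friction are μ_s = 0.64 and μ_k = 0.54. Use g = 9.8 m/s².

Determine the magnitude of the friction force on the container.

Normal direction: N = m g cos θ + P sin θ = 586.7 N.
Along the incline, the net driving force (taking up-slope positive) is P cos θ − m g sin θ = 77.88 − 257.7 = -179.9 N, so equilibrium requires friction f = 179.9 N (up-slope).
Maximum static friction: μ_s N = 0.64 × 586.7 = 375.5 N.
|f_req| = 179.9 ≤ 375.5 N → the container is in equilibrium; friction equals the required value.

f ≈ 180 N (up the incline)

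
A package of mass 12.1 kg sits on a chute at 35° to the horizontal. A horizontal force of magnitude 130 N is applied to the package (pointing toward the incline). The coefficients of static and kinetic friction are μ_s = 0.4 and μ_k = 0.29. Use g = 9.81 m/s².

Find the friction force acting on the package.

f ≈ 38.4 N (down the incline)

The horizontal push has a component P sin θ into the surface, so N = m g cos θ + P sin θ = 97.23 + 74.56 = 171.8 N.
Along the incline, the net driving force (taking up-slope positive) is P cos θ − m g sin θ = 106.5 − 68.08 = 38.41 N, so equilibrium requires friction f = -38.41 N (down-slope).
The limit of static friction is μ_s N = 68.72 N.
Since 38.41 N is within the 68.72 N limit, the package stays put and friction is exactly 38.4 N.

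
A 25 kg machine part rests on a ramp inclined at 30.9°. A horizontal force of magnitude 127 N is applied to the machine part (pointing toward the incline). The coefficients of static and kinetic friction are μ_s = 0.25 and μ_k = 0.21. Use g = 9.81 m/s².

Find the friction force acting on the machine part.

f ≈ 17 N (up the incline)

Resolve perpendicular to the incline: N = m g cos θ + P sin θ = 25×9.81×cos 30.9° + 127×sin 30.9° = 275.7 N.
Along the incline, the net driving force (taking up-slope positive) is P cos θ − m g sin θ = 109 − 125.9 = -16.97 N, so equilibrium requires friction f = 16.97 N (up-slope).
Maximum static friction: μ_s N = 0.25 × 275.7 = 68.92 N.
|f_req| = 16.97 ≤ 68.92 N → the machine part is in equilibrium; friction equals the required value.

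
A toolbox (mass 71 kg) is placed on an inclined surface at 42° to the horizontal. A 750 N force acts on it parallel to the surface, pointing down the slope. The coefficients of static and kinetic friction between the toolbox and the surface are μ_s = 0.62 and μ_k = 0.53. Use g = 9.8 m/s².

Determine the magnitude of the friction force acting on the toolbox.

f ≈ 274 N (up the incline)

Normal force: N = m g cos θ = 71 × 9.8 × cos 42° = 517.1 N.
Parallel to the incline, ΣF = 0 gives f = m g sin θ + P = 465.6 + 750 = 1216 N (up-slope positive).
Maximum static friction available: μ_s N = 0.62 × 517.1 = 320.6 N.
Since |1216| > 320.6 N, static friction cannot hold it; the toolbox slides down the incline and kinetic friction applies: f = μ_k N = 0.53 × 517.1 = 274 N.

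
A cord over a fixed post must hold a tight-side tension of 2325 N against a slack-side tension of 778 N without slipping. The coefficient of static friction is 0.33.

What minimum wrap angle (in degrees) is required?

T₂/T₁ = e^{μβ} → β = ln(T₂/T₁)/μ.
β = ln(2325/778)/0.33 = 1.095/0.33 = 3.317 rad.
In degrees: β = 3.317 × 180/π = 190°.

β_min ≈ 190°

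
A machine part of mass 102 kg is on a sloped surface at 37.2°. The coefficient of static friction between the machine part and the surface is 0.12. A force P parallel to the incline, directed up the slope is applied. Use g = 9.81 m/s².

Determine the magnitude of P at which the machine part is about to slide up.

At impending motion up the slope, friction acts down-slope at its limit: f = μ_s N.
P is parallel to the surface, so N = m g cos θ = 797 N.
Along the incline: P = m g sin θ + μ_s N = 605 + 0.12×797 = 701 N.

P ≈ 701 N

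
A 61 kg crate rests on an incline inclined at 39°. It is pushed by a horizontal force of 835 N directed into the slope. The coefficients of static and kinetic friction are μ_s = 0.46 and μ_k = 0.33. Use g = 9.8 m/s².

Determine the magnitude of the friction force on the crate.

Normal direction: N = m g cos θ + P sin θ = 990.1 N.
Along the incline, the net driving force (taking up-slope positive) is P cos θ − m g sin θ = 648.9 − 376.2 = 272.7 N, so equilibrium requires friction f = -272.7 N (down-slope).
The limit of static friction is μ_s N = 455.4 N.
|f_req| = 272.7 ≤ 455.4 N → the crate is in equilibrium; friction equals the required value.

f ≈ 273 N (down the incline)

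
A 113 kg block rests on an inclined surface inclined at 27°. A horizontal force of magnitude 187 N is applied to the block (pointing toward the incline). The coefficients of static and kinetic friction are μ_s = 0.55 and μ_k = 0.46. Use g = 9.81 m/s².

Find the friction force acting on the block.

The horizontal push has a component P sin θ into the surface, so N = m g cos θ + P sin θ = 987.7 + 84.9 = 1073 N.
Along the incline, the net driving force (taking up-slope positive) is P cos θ − m g sin θ = 166.6 − 503.3 = -336.6 N, so equilibrium requires friction f = 336.6 N (up-slope).
The limit of static friction is μ_s N = 589.9 N.
Since 336.6 N is within the 589.9 N limit, the block stays put and friction is exactly 337 N.

f ≈ 337 N (up the incline)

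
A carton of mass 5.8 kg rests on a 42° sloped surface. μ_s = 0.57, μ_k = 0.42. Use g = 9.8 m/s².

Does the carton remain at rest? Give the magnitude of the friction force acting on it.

N = m g cos θ = 42.2 N.
Down-slope weight component: m g sin θ = 38 N.
μ_s N = 24.1 N.
38 > 24.1 N, so it slides; kinetic friction f = μ_k N = 0.42×42.2 = 17.7 N.

f ≈ 17.7 N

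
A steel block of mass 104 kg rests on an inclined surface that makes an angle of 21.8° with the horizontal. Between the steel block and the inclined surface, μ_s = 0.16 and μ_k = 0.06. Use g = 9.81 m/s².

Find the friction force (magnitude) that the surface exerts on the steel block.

Normal force: N = m g cos θ = 104 × 9.81 × cos 21.8° = 947.3 N.
Along the slope the weight component is m g sin θ = 378.9 N; friction must supply exactly this, acting up-slope.
Maximum static friction available: μ_s N = 0.16 × 947.3 = 151.6 N.
|378.9| exceeds 151.6 N, so the steel block slips down-slope; friction is kinetic, f = μ_k N = 0.06×947.3 = 56.8 N.

f ≈ 56.8 N (up the incline)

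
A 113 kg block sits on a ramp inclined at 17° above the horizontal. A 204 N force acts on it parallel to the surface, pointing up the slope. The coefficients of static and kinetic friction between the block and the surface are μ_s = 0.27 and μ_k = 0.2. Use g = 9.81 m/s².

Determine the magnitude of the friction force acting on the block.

f ≈ 120 N (up the incline)

Normal force: N = m g cos θ = 113 × 9.81 × cos 17° = 1060 N.
Parallel to the incline, ΣF = 0 gives f = m g sin θ − P = 324.1 − 204 = 120.1 N (up-slope positive).
The static-friction ceiling is μ_s N = 0.27 × 1060 = 286.2 N.
Since |120.1| ≤ 286.2 N, the block remains in static equilibrium and friction takes exactly the required value.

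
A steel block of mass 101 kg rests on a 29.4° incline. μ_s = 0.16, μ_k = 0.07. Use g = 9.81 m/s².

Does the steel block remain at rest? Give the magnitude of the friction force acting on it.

N = m g cos θ = 863 N.
Down-slope weight component: m g sin θ = 486 N.
μ_s N = 138 N.
486 > 138 N, so it slides; kinetic friction f = μ_k N = 0.07×863 = 60.4 N.

f ≈ 60.4 N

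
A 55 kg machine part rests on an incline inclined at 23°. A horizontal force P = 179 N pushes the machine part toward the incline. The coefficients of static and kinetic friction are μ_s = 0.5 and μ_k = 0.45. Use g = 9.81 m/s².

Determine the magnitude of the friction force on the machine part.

Resolve perpendicular to the incline: N = m g cos θ + P sin θ = 55×9.81×cos 23° + 179×sin 23° = 566.6 N.
Along the incline, the net driving force (taking up-slope positive) is P cos θ − m g sin θ = 164.8 − 210.8 = -46.05 N, so equilibrium requires friction f = 46.05 N (up-slope).
Maximum static friction: μ_s N = 0.5 × 566.6 = 283.3 N.
Since 46.05 N is within the 283.3 N limit, the machine part stays put and friction is exactly 46 N.

f ≈ 46 N (up the incline)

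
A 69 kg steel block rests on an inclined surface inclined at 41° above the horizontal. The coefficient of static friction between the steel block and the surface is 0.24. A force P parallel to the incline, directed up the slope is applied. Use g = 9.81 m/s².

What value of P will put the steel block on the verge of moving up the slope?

P ≈ 567 N

At impending motion up the slope, friction acts down-slope at its limit: f = μ_s N.
P is parallel to the surface, so N = m g cos θ = 511 N.
Along the incline: P = m g sin θ + μ_s N = 444 + 0.24×511 = 567 N.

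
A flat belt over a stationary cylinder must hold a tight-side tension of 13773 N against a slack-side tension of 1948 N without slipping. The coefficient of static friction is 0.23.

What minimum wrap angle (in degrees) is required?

β_min ≈ 487°

T₂/T₁ = e^{μβ} → β = ln(T₂/T₁)/μ.
β = ln(13773/1948)/0.23 = 1.956/0.23 = 8.504 rad.
In degrees: β = 8.504 × 180/π = 487°.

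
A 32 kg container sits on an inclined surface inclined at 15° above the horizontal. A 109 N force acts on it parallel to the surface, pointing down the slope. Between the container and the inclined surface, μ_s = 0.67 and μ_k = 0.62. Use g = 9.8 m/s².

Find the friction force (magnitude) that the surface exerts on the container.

The normal reaction is N = m g cos θ = 302.9 N.
Parallel to the incline, ΣF = 0 gives f = m g sin θ + P = 81.17 + 109 = 190.2 N (up-slope positive).
Static friction can supply at most μ_s N = 203 N.
Since |190.2| ≤ 203 N, no slip — friction simply equals what equilibrium demands.

f ≈ 190 N (up the incline)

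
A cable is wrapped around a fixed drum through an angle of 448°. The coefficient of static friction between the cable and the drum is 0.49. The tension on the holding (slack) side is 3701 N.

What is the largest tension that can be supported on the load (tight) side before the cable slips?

T_max ≈ 171000 N

At impending slip the capstan equation gives T₂/T₁ = e^{μβ} with β in radians.
β = 448° × π/180 = 7.819 rad.
e^{μβ} = e^{0.49×7.819} = 46.12.
T₂ = T₁ · e^{μβ} = 3701 × 46.12 = 171000 N.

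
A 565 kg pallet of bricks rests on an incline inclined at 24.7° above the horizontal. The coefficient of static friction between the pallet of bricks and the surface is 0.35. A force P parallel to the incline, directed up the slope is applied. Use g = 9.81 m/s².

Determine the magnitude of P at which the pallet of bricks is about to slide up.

P ≈ 4080 N

At impending motion up the slope, friction acts down-slope at its limit: f = μ_s N.
P is parallel to the surface, so N = m g cos θ = 5040 N.
Along the incline: P = m g sin θ + μ_s N = 2320 + 0.35×5040 = 4080 N.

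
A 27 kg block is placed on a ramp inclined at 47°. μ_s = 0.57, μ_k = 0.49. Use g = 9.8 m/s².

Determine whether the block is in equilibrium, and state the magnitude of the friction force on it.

f ≈ 88.4 N

N = m g cos θ = 180 N.
Down-slope weight component: m g sin θ = 194 N.
μ_s N = 103 N.
194 > 103 N, so it slides; kinetic friction f = μ_k N = 0.49×180 = 88.4 N.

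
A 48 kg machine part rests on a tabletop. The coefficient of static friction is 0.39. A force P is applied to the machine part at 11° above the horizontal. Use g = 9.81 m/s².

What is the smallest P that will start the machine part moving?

P ≈ 174 N

N = m g − P sin α (the pull lifts the machine part).
At impending slip, P cos α = μ_s N = μ_s (m g − P sin α).
Solving: P (cos α + μ_s sin α) = μ_s m g → P = 0.39×471/(cos 11° + 0.39 sin 11°) = 184/1.056 = 174 N.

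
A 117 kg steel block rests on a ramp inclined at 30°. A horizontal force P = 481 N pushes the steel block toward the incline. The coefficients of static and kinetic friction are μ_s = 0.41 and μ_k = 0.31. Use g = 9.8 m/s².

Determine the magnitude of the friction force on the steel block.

f ≈ 157 N (up the incline)

The horizontal push has a component P sin θ into the surface, so N = m g cos θ + P sin θ = 993 + 240.5 = 1233 N.
Along the incline, the net driving force (taking up-slope positive) is P cos θ − m g sin θ = 416.6 − 573.3 = -156.7 N, so equilibrium requires friction f = 156.7 N (up-slope).
The limit of static friction is μ_s N = 505.7 N.
Since 156.7 N is within the 505.7 N limit, the steel block stays put and friction is exactly 157 N.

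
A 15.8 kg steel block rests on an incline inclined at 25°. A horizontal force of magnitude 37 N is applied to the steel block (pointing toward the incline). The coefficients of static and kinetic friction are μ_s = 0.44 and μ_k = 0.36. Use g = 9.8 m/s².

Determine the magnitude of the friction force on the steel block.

The horizontal push has a component P sin θ into the surface, so N = m g cos θ + P sin θ = 140.3 + 15.64 = 156 N.
Parallel to the incline: P cos θ − m g sin θ = 33.53 − 65.44 = -31.9 N; the friction needed to balance this is 31.9 N acting up the slope.
Maximum static friction: μ_s N = 0.44 × 156 = 68.63 N.
Since 31.9 N is within the 68.63 N limit, the steel block stays put and friction is exactly 31.9 N.

f ≈ 31.9 N (up the incline)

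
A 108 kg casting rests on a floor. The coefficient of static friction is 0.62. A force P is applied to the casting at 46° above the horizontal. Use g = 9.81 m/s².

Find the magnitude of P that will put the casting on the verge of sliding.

N = m g − P sin α (the pull lifts the casting).
At impending slip, P cos α = μ_s N = μ_s (m g − P sin α).
Solving: P (cos α + μ_s sin α) = μ_s m g → P = 0.62×1060/(cos 46° + 0.62 sin 46°) = 657/1.141 = 576 N.

P ≈ 576 N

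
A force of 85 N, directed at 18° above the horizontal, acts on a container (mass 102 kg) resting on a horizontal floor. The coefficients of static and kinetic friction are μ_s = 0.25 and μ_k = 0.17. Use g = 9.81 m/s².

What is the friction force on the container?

f ≈ 80.8 N

N = m g − P sin α = 1001 − 85×sin 18° = 974.4 N.
The horizontal driving force is P cos α = 80.84 N, so equilibrium needs friction f = 80.84 N.
μ_s N = 0.25 × 974.4 = 243.6 N.
Since 80.84 N does not exceed the limit, the container stays at rest and f = 80.8 N.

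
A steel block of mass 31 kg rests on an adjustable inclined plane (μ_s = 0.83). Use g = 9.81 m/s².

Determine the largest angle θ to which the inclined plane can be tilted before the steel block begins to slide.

At the slip threshold, m g sin θ = μ_s · m g cos θ, so tan θ = μ_s.
θ_max = arctan(0.83) = 39.7°.

θ_max ≈ 39.7°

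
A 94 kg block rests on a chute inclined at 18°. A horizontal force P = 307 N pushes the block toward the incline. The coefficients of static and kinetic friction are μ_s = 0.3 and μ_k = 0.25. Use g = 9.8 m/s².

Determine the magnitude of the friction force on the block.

Resolve perpendicular to the incline: N = m g cos θ + P sin θ = 94×9.8×cos 18° + 307×sin 18° = 971 N.
Parallel to the incline: P cos θ − m g sin θ = 292 − 284.7 = 7.308 N; the friction needed to balance this is 7.308 N acting down the slope.
Maximum static friction: μ_s N = 0.3 × 971 = 291.3 N.
|f_req| = 7.308 ≤ 291.3 N → the block is in equilibrium; friction equals the required value.

f ≈ 7.31 N (down the incline)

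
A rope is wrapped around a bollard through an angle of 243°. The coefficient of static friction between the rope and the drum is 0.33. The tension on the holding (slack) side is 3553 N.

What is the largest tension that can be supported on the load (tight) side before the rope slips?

At impending slip the capstan equation gives T₂/T₁ = e^{μβ} with β in radians.
β = 243° × π/180 = 4.241 rad.
e^{μβ} = e^{0.33×4.241} = 4.053.
T₂ = T₁ · e^{μβ} = 3553 × 4.053 = 14400 N.

T_max ≈ 14400 N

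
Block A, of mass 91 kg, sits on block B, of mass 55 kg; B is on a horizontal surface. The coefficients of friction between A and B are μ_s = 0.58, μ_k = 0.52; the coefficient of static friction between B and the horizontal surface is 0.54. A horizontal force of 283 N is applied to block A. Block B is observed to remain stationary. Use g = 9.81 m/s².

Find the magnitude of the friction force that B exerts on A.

The normal force B exerts on A is simply A's weight, N₁ = 892.7 N.
Maximum static friction on A from B: μ_s N₁ = 0.58×892.7 = 517.8 N.
Since P = 283 N ≤ 517.8 N, A does not slip on B; friction on A equals P = 283 N.
B experiences an equal 283 N forward from A (third law). B is in equilibrium, so the floor supplies f₂ = 283 N of static friction (limit μ_s(m_A+m_B)g = 773.4 N, not exceeded).

f ≈ 283 N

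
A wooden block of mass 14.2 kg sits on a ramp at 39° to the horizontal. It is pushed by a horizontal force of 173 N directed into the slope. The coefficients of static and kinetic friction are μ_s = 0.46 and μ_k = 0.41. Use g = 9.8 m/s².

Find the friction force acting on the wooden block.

Resolve perpendicular to the incline: N = m g cos θ + P sin θ = 14.2×9.8×cos 39° + 173×sin 39° = 217 N.
Parallel to the incline: P cos θ − m g sin θ = 134.4 − 87.58 = 46.87 N; the friction needed to balance this is 46.87 N acting down the slope.
The limit of static friction is μ_s N = 99.83 N.
Since 46.87 N is within the 99.83 N limit, the wooden block stays put and friction is exactly 46.9 N.

f ≈ 46.9 N (down the incline)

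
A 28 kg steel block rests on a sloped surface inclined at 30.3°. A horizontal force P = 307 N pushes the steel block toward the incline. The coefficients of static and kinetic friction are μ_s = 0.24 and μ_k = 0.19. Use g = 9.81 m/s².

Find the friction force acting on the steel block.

f ≈ 74.5 N (down the incline)

Resolve perpendicular to the incline: N = m g cos θ + P sin θ = 28×9.81×cos 30.3° + 307×sin 30.3° = 392 N.
Parallel to the incline: P cos θ − m g sin θ = 265.1 − 138.6 = 126.5 N; the friction needed to balance this is 126.5 N acting down the slope.
The limit of static friction is μ_s N = 94.09 N.
The required 126.5 N exceeds the static limit, so the steel block slides up-slope and f = μ_k N = 0.19×392 = 74.5 N.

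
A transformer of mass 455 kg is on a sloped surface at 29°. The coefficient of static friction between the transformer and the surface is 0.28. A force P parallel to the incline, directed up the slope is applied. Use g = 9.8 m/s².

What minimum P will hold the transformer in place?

The transformer tends to slide down (tan θ > μ_s), so at the point of impending slip friction acts up-slope at its limit: f = μ_s N.
P is parallel to the surface, so N = m g cos θ = 3900 N.
Along the incline: P + μ_s N = m g sin θ, so P = 2160 − 0.28×3900 = 1070 N.

P_min ≈ 1070 N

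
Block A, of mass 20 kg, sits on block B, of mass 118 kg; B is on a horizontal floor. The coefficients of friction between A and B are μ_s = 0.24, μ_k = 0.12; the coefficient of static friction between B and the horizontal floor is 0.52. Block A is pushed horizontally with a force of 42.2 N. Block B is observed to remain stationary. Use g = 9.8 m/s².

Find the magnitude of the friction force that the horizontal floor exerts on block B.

f ≈ 42.2 N

Between the blocks, N₁ = m_A g = 196 N.
Maximum static friction on A from B: μ_s N₁ = 0.24×196 = 47.04 N.
P = 42.2 N is within that limit, so A and B move together (both at rest); the A–B friction is simply f₁ = P = 42.2 N.
By Newton's third law B feels 42.2 N forward from A. With B stationary, the floor's static friction on B balances it: f₂ = 42.2 N (well within μ_s(m_A+m_B)g = 703.2 N).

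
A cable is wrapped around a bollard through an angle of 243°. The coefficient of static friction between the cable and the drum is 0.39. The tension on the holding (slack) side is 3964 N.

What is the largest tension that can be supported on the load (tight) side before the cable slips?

T_max ≈ 20700 N

At impending slip the capstan equation gives T₂/T₁ = e^{μβ} with β in radians.
β = 243° × π/180 = 4.241 rad.
e^{μβ} = e^{0.39×4.241} = 5.228.
T₂ = T₁ · e^{μβ} = 3964 × 5.228 = 20700 N.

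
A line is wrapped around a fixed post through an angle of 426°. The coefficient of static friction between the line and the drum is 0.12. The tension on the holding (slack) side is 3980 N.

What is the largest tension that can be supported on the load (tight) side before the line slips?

T_max ≈ 9710 N

At impending slip the capstan equation gives T₂/T₁ = e^{μβ} with β in radians.
β = 426° × π/180 = 7.435 rad.
e^{μβ} = e^{0.12×7.435} = 2.441.
T₂ = T₁ · e^{μβ} = 3980 × 2.441 = 9710 N.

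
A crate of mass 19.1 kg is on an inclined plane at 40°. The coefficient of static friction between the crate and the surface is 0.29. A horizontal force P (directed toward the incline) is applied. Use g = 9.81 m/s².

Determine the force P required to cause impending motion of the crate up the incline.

P ≈ 280 N

At impending motion up the slope, friction acts down-slope at its limit: f = μ_s N.
Perpendicular to the incline: N = m g cos θ + P sin θ.
Along the incline: P cos θ = m g sin θ + μ_s N = m g sin θ + μ_s (m g cos θ + P sin θ).
Solving, P (cos θ − μ_s sin θ) = m g (sin θ + μ_s cos θ), so P = 19.1×9.81×(sin 40° + 0.29 cos 40°)/(cos 40° − 0.29 sin 40°) = 187×0.8649/0.5796 = 280 N.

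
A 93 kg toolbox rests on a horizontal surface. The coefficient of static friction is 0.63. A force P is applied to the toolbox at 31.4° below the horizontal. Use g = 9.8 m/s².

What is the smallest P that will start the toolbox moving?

N = m g + P sin α (the push presses the toolbox into the horizontal surface).
At impending slip, P cos α = μ_s N = μ_s (m g + P sin α).
Solving: P (cos α − μ_s sin α) = μ_s m g → P = 0.63×911/(cos 31.4° − 0.63 sin 31.4°) = 574/0.5253 = 1090 N.

P ≈ 1090 N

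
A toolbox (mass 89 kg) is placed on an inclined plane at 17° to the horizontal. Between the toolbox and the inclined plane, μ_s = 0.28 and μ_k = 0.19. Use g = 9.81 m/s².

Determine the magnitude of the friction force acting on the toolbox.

f ≈ 159 N (up the incline)

The normal reaction is N = m g cos θ = 834.9 N.
For equilibrium along the incline, friction must balance the weight component: f = m g sin θ = 255.3 N up the slope.
The static-friction ceiling is μ_s N = 0.28 × 834.9 = 233.8 N.
|255.3| exceeds 233.8 N, so the toolbox slips down-slope; friction is kinetic, f = μ_k N = 0.19×834.9 = 159 N.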